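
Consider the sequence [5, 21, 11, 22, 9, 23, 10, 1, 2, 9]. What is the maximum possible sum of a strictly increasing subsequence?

Let S[i] be the best sum of a strictly increasing subsequence ending at i:
i:      1  2  3  4  5  6  7  8  9 10
a[i]:   5 21 11 22  9 23 10  1  2  9
S:      5 26 16 48 14 71 24  1  3 14
Maximum is 71 (e.g. 5 + 21 + 22 + 23).

71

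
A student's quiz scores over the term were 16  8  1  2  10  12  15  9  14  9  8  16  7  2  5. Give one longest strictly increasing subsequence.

1, 2, 10, 12, 15, 16

Patience tails give the LIS length; then backtrack through the dp parents:
16 → extends → [16]
8 → replaces 16 → [8]
1 → replaces 8 → [1]
2 → extends → [1, 2]
10 → extends → [1, 2, 10]
12 → extends → [1, 2, 10, 12]
15 → extends → [1, 2, 10, 12, 15]
9 → replaces 10 → [1, 2, 9, 12, 15]
14 → replaces 15 → [1, 2, 9, 12, 14]
9 → already a tail → [1, 2, 9, 12, 14]
8 → replaces 9 → [1, 2, 8, 12, 14]
16 → extends → [1, 2, 8, 12, 14, 16]
7 → replaces 8 → [1, 2, 7, 12, 14, 16]
2 → already a tail → [1, 2, 7, 12, 14, 16]
5 → replaces 7 → [1, 2, 5, 12, 14, 16]
Length 6; one witness is 1, 2, 10, 12, 15, 16.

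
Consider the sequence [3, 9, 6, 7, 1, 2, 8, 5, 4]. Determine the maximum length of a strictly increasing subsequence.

4

Track the smallest tail for each achievable length (strict):
3 → extends → [3]
9 → extends → [3, 9]
6 → replaces 9 → [3, 6]
7 → extends → [3, 6, 7]
1 → replaces 3 → [1, 6, 7]
2 → replaces 6 → [1, 2, 7]
8 → extends → [1, 2, 7, 8]
5 → replaces 7 → [1, 2, 5, 8]
4 → replaces 5 → [1, 2, 4, 8]
Four tails, so the longest strictly increasing subsequence has length 4 (e.g. 3, 6, 7, 8).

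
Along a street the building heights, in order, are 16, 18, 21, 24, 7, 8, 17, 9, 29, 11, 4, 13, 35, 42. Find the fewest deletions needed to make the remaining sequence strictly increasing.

7

Fewest deletions = n − (longest strictly increasing subsequence).
i:      1  2  3  4  5  6  7  8  9 10 11 12 13 14
a[i]:  16 18 21 24  7  8 17  9 29 11  4 13 35 42
dp:     1  2  3  4  1  2  3  3  5  4  1  5  6  7
max dp = 7, so deletions = 14 − 7 = 7.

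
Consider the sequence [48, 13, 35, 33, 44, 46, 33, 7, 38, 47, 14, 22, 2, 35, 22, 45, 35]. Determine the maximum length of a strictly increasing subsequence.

Track the smallest tail for each achievable length (strict):
48 → extends → [48]
13 → replaces 48 → [13]
35 → extends → [13, 35]
33 → replaces 35 → [13, 33]
44 → extends → [13, 33, 44]
46 → extends → [13, 33, 44, 46]
33 → already a tail → [13, 33, 44, 46]
7 → replaces 13 → [7, 33, 44, 46]
38 → replaces 44 → [7, 33, 38, 46]
47 → extends → [7, 33, 38, 46, 47]
14 → replaces 33 → [7, 14, 38, 46, 47]
22 → replaces 38 → [7, 14, 22, 46, 47]
2 → replaces 7 → [2, 14, 22, 46, 47]
35 → replaces 46 → [2, 14, 22, 35, 47]
22 → already a tail → [2, 14, 22, 35, 47]
45 → replaces 47 → [2, 14, 22, 35, 45]
35 → already a tail → [2, 14, 22, 35, 45]
Five tails, so the longest strictly increasing subsequence has length 5 (e.g. 13, 35, 44, 46, 47).

5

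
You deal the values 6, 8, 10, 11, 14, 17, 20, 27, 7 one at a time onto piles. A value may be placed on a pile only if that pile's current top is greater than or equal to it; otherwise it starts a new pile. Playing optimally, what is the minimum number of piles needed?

Place each on the leftmost legal pile:
6 → new pile 1 (tops now [6])
8 → new pile 2 (tops now [6, 8])
10 → new pile 3 (tops now [6, 8, 10])
11 → new pile 4 (tops now [6, 8, 10, 11])
14 → new pile 5 (tops now [6, 8, 10, 11, 14])
17 → new pile 6 (tops now [6, 8, 10, 11, 14, 17])
20 → new pile 7 (tops now [6, 8, 10, 11, 14, 17, 20])
27 → new pile 8 (tops now [6, 8, 10, 11, 14, 17, 20, 27])
7 → pile 2 (tops now [6, 7, 10, 11, 14, 17, 20, 27])
Eight piles.

8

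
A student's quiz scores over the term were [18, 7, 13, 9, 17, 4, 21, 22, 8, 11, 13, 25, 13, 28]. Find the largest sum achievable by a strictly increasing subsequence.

Let S[i] be the best sum of a strictly increasing subsequence ending at i:
i:       1   2   3   4   5   6   7   8   9  10  11  12  13  14
a[i]:   18   7  13   9  17   4  21  22   8  11  13  25  13  28
S:      18   7  20  16  37   4  58  80  15  27  40 105  40 133
Maximum is 133 (e.g. 7 + 13 + 17 + 21 + 22 + 25 + 28).

133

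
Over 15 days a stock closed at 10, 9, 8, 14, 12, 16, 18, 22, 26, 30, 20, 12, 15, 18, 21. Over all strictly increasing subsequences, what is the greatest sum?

Let S[i] be the best sum of a strictly increasing subsequence ending at i:
i:       1   2   3   4   5   6   7   8   9  10  11  12  13  14  15
a[i]:   10   9   8  14  12  16  18  22  26  30  20  12  15  18  21
S:      10   9   8  24  22  40  58  80 106 136  78  22  39  58  99
Maximum is 136 (e.g. 10 + 14 + 16 + 18 + 22 + 26 + 30).

136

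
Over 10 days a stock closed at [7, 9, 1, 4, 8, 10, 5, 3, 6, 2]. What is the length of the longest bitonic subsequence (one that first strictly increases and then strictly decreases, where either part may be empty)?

inc[i] = longest strictly increasing subsequence ending at i; dec[i] = longest strictly decreasing subsequence starting at i:
i:      1  2  3  4  5  6  7  8  9 10
a[i]:   7  9  1  4  8 10  5  3  6  2
inc:    1  2  1  2  3  4  3  2  4  2
dec:    4  5  1  3  4  4  3  2  2  1
Best peak at i=6 (value 10): inc=4, dec=4, length 4+4−1 = 7.

7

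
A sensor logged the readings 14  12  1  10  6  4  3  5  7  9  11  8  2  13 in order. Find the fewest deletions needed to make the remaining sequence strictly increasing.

Fewest deletions = n − (longest strictly increasing subsequence).
i:      1  2  3  4  5  6  7  8  9 10 11 12 13 14
a[i]:  14 12  1 10  6  4  3  5  7  9 11  8  2 13
dp:     1  1  1  2  2  2  2  3  4  5  6  5  2  7
max dp = 7, so deletions = 14 − 7 = 7.

7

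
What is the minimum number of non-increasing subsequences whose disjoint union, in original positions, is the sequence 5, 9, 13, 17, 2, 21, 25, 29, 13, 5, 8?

Place each on the leftmost legal pile:
5 → new pile 1 (tops now [5])
9 → new pile 2 (tops now [5, 9])
13 → new pile 3 (tops now [5, 9, 13])
17 → new pile 4 (tops now [5, 9, 13, 17])
2 → pile 1 (tops now [2, 9, 13, 17])
21 → new pile 5 (tops now [2, 9, 13, 17, 21])
25 → new pile 6 (tops now [2, 9, 13, 17, 21, 25])
29 → new pile 7 (tops now [2, 9, 13, 17, 21, 25, 29])
13 → pile 3 (tops now [2, 9, 13, 17, 21, 25, 29])
5 → pile 2 (tops now [2, 5, 13, 17, 21, 25, 29])
8 → pile 3 (tops now [2, 5, 8, 17, 21, 25, 29])
Seven piles.

7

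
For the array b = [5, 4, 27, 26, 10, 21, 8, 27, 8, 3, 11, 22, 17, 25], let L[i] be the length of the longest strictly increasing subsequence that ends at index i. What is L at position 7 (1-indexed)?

2

dp[i] = 1 + max{dp[j] : j<i, b[j]<b[i]} (or 1 if no such j):
i:      1  2  3  4  5  6  7  8  9 10 11 12 13 14
b[i]:   5  4 27 26 10 21  8 27  8  3 11 22 17 25
dp:     1  1  2  2  2  3  2  4  2  1  3  4  4  5
At index 7 the value is 2.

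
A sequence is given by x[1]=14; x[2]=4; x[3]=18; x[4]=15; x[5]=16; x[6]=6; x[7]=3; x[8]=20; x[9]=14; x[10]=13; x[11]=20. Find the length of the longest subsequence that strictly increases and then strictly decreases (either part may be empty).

inc[i] = longest strictly increasing subsequence ending at i; dec[i] = longest strictly decreasing subsequence starting at i:
i:      1  2  3  4  5  6  7  8  9 10 11
x[i]:  14  4 18 15 16  6  3 20 14 13 20
inc:    1  1  2  2  3  2  1  4  3  3  4
dec:    3  2  4  3  3  2  1  3  2  1  1
Best peak at i=8 (value 20): inc=4, dec=3, length 4+3−1 = 6.

6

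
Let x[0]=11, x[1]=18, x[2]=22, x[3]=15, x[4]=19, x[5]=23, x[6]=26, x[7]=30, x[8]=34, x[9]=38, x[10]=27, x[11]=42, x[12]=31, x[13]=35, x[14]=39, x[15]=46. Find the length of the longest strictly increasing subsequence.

10

Let dp[i] be the length of the longest such subsequence ending at index i:
i:      0  1  2  3  4  5  6  7  8  9 10 11 12 13 14 15
x[i]:  11 18 22 15 19 23 26 30 34 38 27 42 31 35 39 46
dp:     1  2  3  2  3  4  5  6  7  8  6  9  7  8  9 10
Maximum dp value is 10.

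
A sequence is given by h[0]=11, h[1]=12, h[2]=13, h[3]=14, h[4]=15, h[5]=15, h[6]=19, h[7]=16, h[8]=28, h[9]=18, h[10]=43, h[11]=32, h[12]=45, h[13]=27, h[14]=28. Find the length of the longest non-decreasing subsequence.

10

Let dp[i] be the length of the longest such subsequence ending at index i:
i:      0  1  2  3  4  5  6  7  8  9 10 11 12 13 14
h[i]:  11 12 13 14 15 15 19 16 28 18 43 32 45 27 28
dp:     1  2  3  4  5  6  7  7  8  8  9  9 10  9 10
Maximum dp value is 10.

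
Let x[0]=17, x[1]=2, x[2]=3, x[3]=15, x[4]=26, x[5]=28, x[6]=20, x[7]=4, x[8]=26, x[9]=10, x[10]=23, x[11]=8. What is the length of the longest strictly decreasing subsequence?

4

Negate each value so 'decreasing' becomes 'increasing', then run patience tails on the negated sequence:
-17 → extends → [-17]
-2 → extends → [-17, -2]
-3 → replaces -2 → [-17, -3]
-15 → replaces -3 → [-17, -15]
-26 → replaces -17 → [-26, -15]
-28 → replaces -26 → [-28, -15]
-20 → replaces -15 → [-28, -20]
-4 → extends → [-28, -20, -4]
-26 → replaces -20 → [-28, -26, -4]
-10 → replaces -4 → [-28, -26, -10]
-23 → replaces -10 → [-28, -26, -23]
-8 → extends → [-28, -26, -23, -8]
Four tails, so the longest strictly decreasing subsequence of the original has length 4.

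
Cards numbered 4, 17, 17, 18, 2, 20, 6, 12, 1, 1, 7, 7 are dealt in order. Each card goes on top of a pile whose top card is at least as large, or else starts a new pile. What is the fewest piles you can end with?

4

Place each on the leftmost legal pile:
4 → new pile 1 (tops now [4])
17 → new pile 2 (tops now [4, 17])
17 → pile 2 (tops now [4, 17])
18 → new pile 3 (tops now [4, 17, 18])
2 → pile 1 (tops now [2, 17, 18])
20 → new pile 4 (tops now [2, 17, 18, 20])
6 → pile 2 (tops now [2, 6, 18, 20])
12 → pile 3 (tops now [2, 6, 12, 20])
1 → pile 1 (tops now [1, 6, 12, 20])
1 → pile 1 (tops now [1, 6, 12, 20])
7 → pile 3 (tops now [1, 6, 7, 20])
7 → pile 3 (tops now [1, 6, 7, 20])
Four piles.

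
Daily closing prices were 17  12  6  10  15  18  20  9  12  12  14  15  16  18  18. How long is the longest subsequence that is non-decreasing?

9

Let dp[i] be the length of the longest such subsequence ending at index i:
i:      1  2  3  4  5  6  7  8  9 10 11 12 13 14 15
a[i]:  17 12  6 10 15 18 20  9 12 12 14 15 16 18 18
dp:     1  1  1  2  3  4  5  2  3  4  5  6  7  8  9
Maximum dp value is 9.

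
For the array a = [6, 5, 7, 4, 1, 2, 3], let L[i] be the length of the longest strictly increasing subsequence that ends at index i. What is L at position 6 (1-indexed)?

2

dp[i] = 1 + max{dp[j] : j<i, a[j]<a[i]} (or 1 if no such j):
i:     1 2 3 4 5 6 7
a[i]:  6 5 7 4 1 2 3
dp:    1 1 2 1 1 2 3
At index 6 the value is 2.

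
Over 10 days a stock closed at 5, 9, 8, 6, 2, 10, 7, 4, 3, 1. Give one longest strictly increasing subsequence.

5, 9, 10

Patience tails give the LIS length; then backtrack through the dp parents:
5 → extends → [5]
9 → extends → [5, 9]
8 → replaces 9 → [5, 8]
6 → replaces 8 → [5, 6]
2 → replaces 5 → [2, 6]
10 → extends → [2, 6, 10]
7 → replaces 10 → [2, 6, 7]
4 → replaces 6 → [2, 4, 7]
3 → replaces 4 → [2, 3, 7]
1 → replaces 2 → [1, 3, 7]
Length 3; one witness is 5, 9, 10.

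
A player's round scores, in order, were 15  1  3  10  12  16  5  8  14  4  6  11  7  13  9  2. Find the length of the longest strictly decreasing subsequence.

5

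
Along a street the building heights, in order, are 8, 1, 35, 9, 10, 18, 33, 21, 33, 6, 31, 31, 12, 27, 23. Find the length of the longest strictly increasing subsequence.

6

Let dp[i] be the length of the longest such subsequence ending at index i:
i:      1  2  3  4  5  6  7  8  9 10 11 12 13 14 15
a[i]:   8  1 35  9 10 18 33 21 33  6 31 31 12 27 23
dp:     1  1  2  2  3  4  5  5  6  2  6  6  4  6  6
Maximum dp value is 6.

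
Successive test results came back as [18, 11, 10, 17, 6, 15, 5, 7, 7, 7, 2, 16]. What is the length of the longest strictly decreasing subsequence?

Negate each value so 'decreasing' becomes 'increasing', then run patience tails on the negated sequence:
-18 → extends → [-18]
-11 → extends → [-18, -11]
-10 → extends → [-18, -11, -10]
-17 → replaces -11 → [-18, -17, -10]
-6 → extends → [-18, -17, -10, -6]
-15 → replaces -10 → [-18, -17, -15, -6]
-5 → extends → [-18, -17, -15, -6, -5]
-7 → replaces -6 → [-18, -17, -15, -7, -5]
-7 → already a tail → [-18, -17, -15, -7, -5]
-7 → already a tail → [-18, -17, -15, -7, -5]
-2 → extends → [-18, -17, -15, -7, -5, -2]
-16 → replaces -15 → [-18, -17, -16, -7, -5, -2]
Six tails, so the longest strictly decreasing subsequence of the original has length 6.

6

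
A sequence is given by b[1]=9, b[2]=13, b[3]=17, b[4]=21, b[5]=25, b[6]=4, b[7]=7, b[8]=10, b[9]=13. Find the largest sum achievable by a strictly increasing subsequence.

Let S[i] be the best sum of a strictly increasing subsequence ending at i:
i:      1  2  3  4  5  6  7  8  9
b[i]:   9 13 17 21 25  4  7 10 13
S:      9 22 39 60 85  4 11 21 34
Maximum is 85 (e.g. 9 + 13 + 17 + 21 + 25).

85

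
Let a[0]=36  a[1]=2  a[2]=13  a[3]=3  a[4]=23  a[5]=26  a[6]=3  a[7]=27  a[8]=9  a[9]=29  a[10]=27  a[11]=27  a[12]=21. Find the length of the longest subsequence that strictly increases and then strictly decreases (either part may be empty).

8

inc[i] = longest strictly increasing subsequence ending at i; dec[i] = longest strictly decreasing subsequence starting at i:
i:      0  1  2  3  4  5  6  7  8  9 10 11 12
a[i]:  36  2 13  3 23 26  3 27  9 29 27 27 21
inc:    1  1  2  2  3  4  2  5  3  6  5  5  4
dec:    4  1  2  1  2  2  1  2  1  3  2  2  1
Best peak at i=9 (value 29): inc=6, dec=3, length 6+3−1 = 8.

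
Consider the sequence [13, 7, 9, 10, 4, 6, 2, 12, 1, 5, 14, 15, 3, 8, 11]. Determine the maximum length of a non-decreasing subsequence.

Track the smallest tail for each achievable length (allowing ties):
13 → extends → [13]
7 → replaces 13 → [7]
9 → extends → [7, 9]
10 → extends → [7, 9, 10]
4 → replaces 7 → [4, 9, 10]
6 → replaces 9 → [4, 6, 10]
2 → replaces 4 → [2, 6, 10]
12 → extends → [2, 6, 10, 12]
1 → replaces 2 → [1, 6, 10, 12]
5 → replaces 6 → [1, 5, 10, 12]
14 → extends → [1, 5, 10, 12, 14]
15 → extends → [1, 5, 10, 12, 14, 15]
3 → replaces 5 → [1, 3, 10, 12, 14, 15]
8 → replaces 10 → [1, 3, 8, 12, 14, 15]
11 → replaces 12 → [1, 3, 8, 11, 14, 15]
Six tails, so the longest non-decreasing subsequence has length 6 (e.g. 7, 9, 10, 12, 14, 15).

6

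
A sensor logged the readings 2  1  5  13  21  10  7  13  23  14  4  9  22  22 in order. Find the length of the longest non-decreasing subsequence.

7

Let dp[i] be the length of the longest such subsequence ending at index i:
i:      1  2  3  4  5  6  7  8  9 10 11 12 13 14
a[i]:   2  1  5 13 21 10  7 13 23 14  4  9 22 22
dp:     1  1  2  3  4  3  3  4  5  5  2  4  6  7
Maximum dp value is 7.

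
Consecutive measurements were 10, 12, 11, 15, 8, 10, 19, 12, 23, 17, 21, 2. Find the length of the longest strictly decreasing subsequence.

4

Let dp[i] be the longest strictly decreasing subsequence ending at i:
i:      1  2  3  4  5  6  7  8  9 10 11 12
a[i]:  10 12 11 15  8 10 19 12 23 17 21  2
dp:     1  1  2  1  3  3  1  2  1  2  2  4
Maximum is 4.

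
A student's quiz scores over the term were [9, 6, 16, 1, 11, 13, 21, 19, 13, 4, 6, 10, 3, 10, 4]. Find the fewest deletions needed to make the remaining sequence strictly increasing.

11

Fewest deletions = n − (longest strictly increasing subsequence).
i:      1  2  3  4  5  6  7  8  9 10 11 12 13 14 15
a[i]:   9  6 16  1 11 13 21 19 13  4  6 10  3 10  4
dp:     1  1  2  1  2  3  4  4  3  2  3  4  2  4  3
max dp = 4, so deletions = 15 − 4 = 11.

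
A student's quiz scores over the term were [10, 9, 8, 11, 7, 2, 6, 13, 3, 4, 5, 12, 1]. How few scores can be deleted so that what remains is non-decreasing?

Fewest deletions = n − (longest non-decreasing subsequence).
Patience tails:
10 → extends → [10]
9 → replaces 10 → [9]
8 → replaces 9 → [8]
11 → extends → [8, 11]
7 → replaces 8 → [7, 11]
2 → replaces 7 → [2, 11]
6 → replaces 11 → [2, 6]
13 → extends → [2, 6, 13]
3 → replaces 6 → [2, 3, 13]
4 → replaces 13 → [2, 3, 4]
5 → extends → [2, 3, 4, 5]
12 → extends → [2, 3, 4, 5, 12]
1 → replaces 2 → [1, 3, 4, 5, 12]
Longest non-decreasing subsequence has length 5, so deletions = 13 − 5 = 8.

8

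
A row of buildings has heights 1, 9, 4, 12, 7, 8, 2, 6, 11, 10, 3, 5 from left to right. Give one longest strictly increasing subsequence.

Patience tails give the LIS length; then backtrack through the dp parents:
1 → extends → [1]
9 → extends → [1, 9]
4 → replaces 9 → [1, 4]
12 → extends → [1, 4, 12]
7 → replaces 12 → [1, 4, 7]
8 → extends → [1, 4, 7, 8]
2 → replaces 4 → [1, 2, 7, 8]
6 → replaces 7 → [1, 2, 6, 8]
11 → extends → [1, 2, 6, 8, 11]
10 → replaces 11 → [1, 2, 6, 8, 10]
3 → replaces 6 → [1, 2, 3, 8, 10]
5 → replaces 8 → [1, 2, 3, 5, 10]
Length 5; one witness is 1, 4, 7, 8, 11.

1, 4, 7, 8, 11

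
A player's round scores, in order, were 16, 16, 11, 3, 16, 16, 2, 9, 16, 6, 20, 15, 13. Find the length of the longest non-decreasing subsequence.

Track the smallest tail for each achievable length (allowing ties):
16 → extends → [16]
16 → extends → [16, 16]
11 → replaces 16 → [11, 16]
3 → replaces 11 → [3, 16]
16 → extends → [3, 16, 16]
16 → extends → [3, 16, 16, 16]
2 → replaces 3 → [2, 16, 16, 16]
9 → replaces 16 → [2, 9, 16, 16]
16 → extends → [2, 9, 16, 16, 16]
6 → replaces 9 → [2, 6, 16, 16, 16]
20 → extends → [2, 6, 16, 16, 16, 20]
15 → replaces 16 → [2, 6, 15, 16, 16, 20]
13 → replaces 15 → [2, 6, 13, 16, 16, 20]
Six tails, so the longest non-decreasing subsequence has length 6 (e.g. 16, 16, 16, 16, 16, 20).

6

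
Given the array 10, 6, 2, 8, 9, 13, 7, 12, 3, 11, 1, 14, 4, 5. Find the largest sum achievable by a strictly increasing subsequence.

50

Let S[i] be the best sum of a strictly increasing subsequence ending at i:
i:      1  2  3  4  5  6  7  8  9 10 11 12 13 14
a[i]:  10  6  2  8  9 13  7 12  3 11  1 14  4  5
S:     10  6  2 14 23 36 13 35  5 34  1 50  9 14
Maximum is 50 (e.g. 6 + 8 + 9 + 13 + 14).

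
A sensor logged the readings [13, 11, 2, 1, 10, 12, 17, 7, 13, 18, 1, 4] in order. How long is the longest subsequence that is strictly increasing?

5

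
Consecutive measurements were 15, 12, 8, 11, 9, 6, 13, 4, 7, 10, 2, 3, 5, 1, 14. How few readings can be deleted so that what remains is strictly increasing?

Fewest deletions = n − (longest strictly increasing subsequence).
i:      1  2  3  4  5  6  7  8  9 10 11 12 13 14 15
a[i]:  15 12  8 11  9  6 13  4  7 10  2  3  5  1 14
dp:     1  1  1  2  2  1  3  1  2  3  1  2  3  1  4
max dp = 4, so deletions = 15 − 4 = 11.

11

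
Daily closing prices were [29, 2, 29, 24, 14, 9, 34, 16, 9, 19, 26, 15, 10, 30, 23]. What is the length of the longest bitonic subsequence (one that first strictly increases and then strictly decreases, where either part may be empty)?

inc[i] = longest strictly increasing subsequence ending at i; dec[i] = longest strictly decreasing subsequence starting at i:
i:      1  2  3  4  5  6  7  8  9 10 11 12 13 14 15
a[i]:  29  2 29 24 14  9 34 16  9 19 26 15 10 30 23
inc:    1  1  2  2  2  2  3  3  2  4  5  3  3  6  5
dec:    5  1  5  4  2  1  4  3  1  3  3  2  1  2  1
Best peak at i=11 (value 26): inc=5, dec=3, length 5+3−1 = 7.

7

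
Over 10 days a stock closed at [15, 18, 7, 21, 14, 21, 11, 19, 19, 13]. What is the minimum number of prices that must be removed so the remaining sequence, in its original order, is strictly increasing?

Fewest deletions = n − (longest strictly increasing subsequence).
Patience tails:
15 → extends → [15]
18 → extends → [15, 18]
7 → replaces 15 → [7, 18]
21 → extends → [7, 18, 21]
14 → replaces 18 → [7, 14, 21]
21 → already a tail → [7, 14, 21]
11 → replaces 14 → [7, 11, 21]
19 → replaces 21 → [7, 11, 19]
19 → already a tail → [7, 11, 19]
13 → replaces 19 → [7, 11, 13]
Longest strictly increasing subsequence has length 3, so deletions = 10 − 3 = 7.

7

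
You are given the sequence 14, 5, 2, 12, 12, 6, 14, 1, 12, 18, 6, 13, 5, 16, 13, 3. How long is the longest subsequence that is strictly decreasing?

Let dp[i] be the longest strictly decreasing subsequence ending at i:
i:      1  2  3  4  5  6  7  8  9 10 11 12 13 14 15 16
a[i]:  14  5  2 12 12  6 14  1 12 18  6 13  5 16 13  3
dp:     1  2  3  2  2  3  1  4  2  1  3  2  4  2  3  5
Maximum is 5.

5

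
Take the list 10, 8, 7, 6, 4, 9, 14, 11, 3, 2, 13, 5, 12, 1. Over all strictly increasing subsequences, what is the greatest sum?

41

Let S[i] be the best sum of a strictly increasing subsequence ending at i:
i:      1  2  3  4  5  6  7  8  9 10 11 12 13 14
a[i]:  10  8  7  6  4  9 14 11  3  2 13  5 12  1
S:     10  8  7  6  4 17 31 28  3  2 41  9 40  1
Maximum is 41 (e.g. 8 + 9 + 11 + 13).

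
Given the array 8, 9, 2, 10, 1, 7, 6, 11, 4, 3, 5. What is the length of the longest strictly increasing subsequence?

4

Track the smallest tail for each achievable length (strict):
8 → extends → [8]
9 → extends → [8, 9]
2 → replaces 8 → [2, 9]
10 → extends → [2, 9, 10]
1 → replaces 2 → [1, 9, 10]
7 → replaces 9 → [1, 7, 10]
6 → replaces 7 → [1, 6, 10]
11 → extends → [1, 6, 10, 11]
4 → replaces 6 → [1, 4, 10, 11]
3 → replaces 4 → [1, 3, 10, 11]
5 → replaces 10 → [1, 3, 5, 11]
Four tails, so the longest strictly increasing subsequence has length 4 (e.g. 8, 9, 10, 11).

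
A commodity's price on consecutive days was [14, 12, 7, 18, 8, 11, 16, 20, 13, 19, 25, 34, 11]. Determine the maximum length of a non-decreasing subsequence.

7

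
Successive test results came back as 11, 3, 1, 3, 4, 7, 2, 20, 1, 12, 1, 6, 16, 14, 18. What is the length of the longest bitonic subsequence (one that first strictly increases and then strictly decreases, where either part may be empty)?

7

inc[i] = longest strictly increasing subsequence ending at i; dec[i] = longest strictly decreasing subsequence starting at i:
i:      1  2  3  4  5  6  7  8  9 10 11 12 13 14 15
a[i]:  11  3  1  3  4  7  2 20  1 12  1  6 16 14 18
inc:    1  1  1  2  3  4  2  5  1  5  1  4  6  6  7
dec:    4  3  1  3  3  3  2  3  1  2  1  1  2  1  1
Best peak at i=8 (value 20): inc=5, dec=3, length 5+3−1 = 7.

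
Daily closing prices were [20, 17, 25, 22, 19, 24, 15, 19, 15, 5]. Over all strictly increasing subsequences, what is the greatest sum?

66

Let S[i] be the best sum of a strictly increasing subsequence ending at i:
i:      1  2  3  4  5  6  7  8  9 10
a[i]:  20 17 25 22 19 24 15 19 15  5
S:     20 17 45 42 36 66 15 36 15  5
Maximum is 66 (e.g. 20 + 22 + 24).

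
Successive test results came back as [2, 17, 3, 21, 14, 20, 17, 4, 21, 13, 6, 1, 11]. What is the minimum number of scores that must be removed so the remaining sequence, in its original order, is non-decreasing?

8

Fewest deletions = n − (longest non-decreasing subsequence).
i:      1  2  3  4  5  6  7  8  9 10 11 12 13
a[i]:   2 17  3 21 14 20 17  4 21 13  6  1 11
dp:     1  2  2  3  3  4  4  3  5  4  4  1  5
max dp = 5, so deletions = 13 − 5 = 8.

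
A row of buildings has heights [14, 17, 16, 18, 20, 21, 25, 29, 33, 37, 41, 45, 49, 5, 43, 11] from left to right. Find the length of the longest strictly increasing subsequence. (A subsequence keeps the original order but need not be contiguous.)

Track the smallest tail for each achievable length (strict):
14 → extends → [14]
17 → extends → [14, 17]
16 → replaces 17 → [14, 16]
18 → extends → [14, 16, 18]
20 → extends → [14, 16, 18, 20]
21 → extends → [14, 16, 18, 20, 21]
25 → extends → [14, 16, 18, 20, 21, 25]
29 → extends → [14, 16, 18, 20, 21, 25, 29]
33 → extends → [14, 16, 18, 20, 21, 25, 29, 33]
37 → extends → [14, 16, 18, 20, 21, 25, 29, 33, 37]
41 → extends → [14, 16, 18, 20, 21, 25, 29, 33, 37, 41]
45 → extends → [14, 16, 18, 20, 21, 25, 29, 33, 37, 41, 45]
49 → extends → [14, 16, 18, 20, 21, 25, 29, 33, 37, 41, 45, 49]
5 → replaces 14 → [5, 16, 18, 20, 21, 25, 29, 33, 37, 41, 45, 49]
43 → replaces 45 → [5, 16, 18, 20, 21, 25, 29, 33, 37, 41, 43, 49]
11 → replaces 16 → [5, 11, 18, 20, 21, 25, 29, 33, 37, 41, 43, 49]
Twelve tails, so the longest strictly increasing subsequence has length 12 (e.g. 14, 17, 18, 20, 21, 25, 29, 33, 37, 41, 45, 49).

12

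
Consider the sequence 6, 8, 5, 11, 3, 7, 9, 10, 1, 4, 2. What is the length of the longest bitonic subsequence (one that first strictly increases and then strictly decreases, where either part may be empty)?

6

inc[i] = longest strictly increasing subsequence ending at i; dec[i] = longest strictly decreasing subsequence starting at i:
i:      1  2  3  4  5  6  7  8  9 10 11
a[i]:   6  8  5 11  3  7  9 10  1  4  2
inc:    1  2  1  3  1  2  3  4  1  2  2
dec:    4  4  3  4  2  3  3  3  1  2  1
Best peak at i=4 (value 11): inc=3, dec=4, length 3+4−1 = 6.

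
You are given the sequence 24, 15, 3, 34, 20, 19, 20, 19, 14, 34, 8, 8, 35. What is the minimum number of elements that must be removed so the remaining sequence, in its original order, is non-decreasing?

8

Fewest deletions = n − (longest non-decreasing subsequence).
Patience tails:
24 → extends → [24]
15 → replaces 24 → [15]
3 → replaces 15 → [3]
34 → extends → [3, 34]
20 → replaces 34 → [3, 20]
19 → replaces 20 → [3, 19]
20 → extends → [3, 19, 20]
19 → replaces 20 → [3, 19, 19]
14 → replaces 19 → [3, 14, 19]
34 → extends → [3, 14, 19, 34]
8 → replaces 14 → [3, 8, 19, 34]
8 → replaces 19 → [3, 8, 8, 34]
35 → extends → [3, 8, 8, 34, 35]
Longest non-decreasing subsequence has length 5, so deletions = 13 − 5 = 8.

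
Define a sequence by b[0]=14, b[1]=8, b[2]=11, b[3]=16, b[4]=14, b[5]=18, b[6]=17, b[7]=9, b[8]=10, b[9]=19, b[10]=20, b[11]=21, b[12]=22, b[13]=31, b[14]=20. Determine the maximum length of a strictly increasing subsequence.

9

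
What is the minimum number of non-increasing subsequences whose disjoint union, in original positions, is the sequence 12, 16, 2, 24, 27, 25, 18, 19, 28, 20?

5

The minimum number of non-increasing subsequences covering a sequence equals the length of its longest strictly increasing subsequence.
LIS length is 5 (e.g. 12, 16, 24, 27, 28), so 5 piles are needed.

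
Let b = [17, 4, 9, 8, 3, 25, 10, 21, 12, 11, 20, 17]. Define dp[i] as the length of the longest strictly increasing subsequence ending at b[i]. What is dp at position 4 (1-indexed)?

dp[i] = 1 + max{dp[j] : j<i, b[j]<b[i]} (or 1 if no such j):
i:      1  2  3  4  5  6  7  8  9 10 11 12
b[i]:  17  4  9  8  3 25 10 21 12 11 20 17
dp:     1  1  2  2  1  3  3  4  4  4  5  5
At index 4 the value is 2.

2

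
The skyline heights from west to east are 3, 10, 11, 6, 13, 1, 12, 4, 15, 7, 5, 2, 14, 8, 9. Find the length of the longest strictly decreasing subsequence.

Let dp[i] be the longest strictly decreasing subsequence ending at i:
i:      1  2  3  4  5  6  7  8  9 10 11 12 13 14 15
a[i]:   3 10 11  6 13  1 12  4 15  7  5  2 14  8  9
dp:     1  1  1  2  1  3  2  3  1  3  4  5  2  3  3
Maximum is 5.

5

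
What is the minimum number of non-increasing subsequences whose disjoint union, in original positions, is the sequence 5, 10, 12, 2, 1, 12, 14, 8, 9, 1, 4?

The minimum number of non-increasing subsequences covering a sequence equals the length of its longest strictly increasing subsequence.
LIS length is 4 (e.g. 5, 10, 12, 14), so 4 piles are needed.

4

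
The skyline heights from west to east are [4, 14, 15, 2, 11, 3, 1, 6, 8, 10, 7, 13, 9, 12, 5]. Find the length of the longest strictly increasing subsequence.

Track the smallest tail for each achievable length (strict):
4 → extends → [4]
14 → extends → [4, 14]
15 → extends → [4, 14, 15]
2 → replaces 4 → [2, 14, 15]
11 → replaces 14 → [2, 11, 15]
3 → replaces 11 → [2, 3, 15]
1 → replaces 2 → [1, 3, 15]
6 → replaces 15 → [1, 3, 6]
8 → extends → [1, 3, 6, 8]
10 → extends → [1, 3, 6, 8, 10]
7 → replaces 8 → [1, 3, 6, 7, 10]
13 → extends → [1, 3, 6, 7, 10, 13]
9 → replaces 10 → [1, 3, 6, 7, 9, 13]
12 → replaces 13 → [1, 3, 6, 7, 9, 12]
5 → replaces 6 → [1, 3, 5, 7, 9, 12]
Six tails, so the longest strictly increasing subsequence has length 6 (e.g. 2, 3, 6, 8, 10, 13).

6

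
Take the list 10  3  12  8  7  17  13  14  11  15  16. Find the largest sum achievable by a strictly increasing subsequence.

Let S[i] be the best sum of a strictly increasing subsequence ending at i:
i:      1  2  3  4  5  6  7  8  9 10 11
a[i]:  10  3 12  8  7 17 13 14 11 15 16
S:     10  3 22 11 10 39 35 49 22 64 80
Maximum is 80 (e.g. 10 + 12 + 13 + 14 + 15 + 16).

80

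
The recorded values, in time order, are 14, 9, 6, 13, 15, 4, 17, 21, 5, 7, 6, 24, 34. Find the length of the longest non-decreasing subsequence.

7

Let dp[i] be the length of the longest such subsequence ending at index i:
i:      1  2  3  4  5  6  7  8  9 10 11 12 13
a[i]:  14  9  6 13 15  4 17 21  5  7  6 24 34
dp:     1  1  1  2  3  1  4  5  2  3  3  6  7
Maximum dp value is 7.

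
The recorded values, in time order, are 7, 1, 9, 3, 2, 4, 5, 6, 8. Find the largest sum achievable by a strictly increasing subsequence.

Let S[i] be the best sum of a strictly increasing subsequence ending at i:
i:      1  2  3  4  5  6  7  8  9
a[i]:   7  1  9  3  2  4  5  6  8
S:      7  1 16  4  3  8 13 19 27
Maximum is 27 (e.g. 1 + 3 + 4 + 5 + 6 + 8).

27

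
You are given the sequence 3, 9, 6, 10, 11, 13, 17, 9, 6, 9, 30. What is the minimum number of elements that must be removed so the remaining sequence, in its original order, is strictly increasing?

Fewest deletions = n − (longest strictly increasing subsequence).
Patience tails:
3 → extends → [3]
9 → extends → [3, 9]
6 → replaces 9 → [3, 6]
10 → extends → [3, 6, 10]
11 → extends → [3, 6, 10, 11]
13 → extends → [3, 6, 10, 11, 13]
17 → extends → [3, 6, 10, 11, 13, 17]
9 → replaces 10 → [3, 6, 9, 11, 13, 17]
6 → already a tail → [3, 6, 9, 11, 13, 17]
9 → already a tail → [3, 6, 9, 11, 13, 17]
30 → extends → [3, 6, 9, 11, 13, 17, 30]
Longest strictly increasing subsequence has length 7, so deletions = 11 − 7 = 4.

4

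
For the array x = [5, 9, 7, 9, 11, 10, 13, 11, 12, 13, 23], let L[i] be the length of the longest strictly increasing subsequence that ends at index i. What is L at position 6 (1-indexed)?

4

dp[i] = 1 + max{dp[j] : j<i, x[j]<x[i]} (or 1 if no such j):
i:      1  2  3  4  5  6  7  8  9 10 11
x[i]:   5  9  7  9 11 10 13 11 12 13 23
dp:     1  2  2  3  4  4  5  5  6  7  8
At index 6 the value is 4.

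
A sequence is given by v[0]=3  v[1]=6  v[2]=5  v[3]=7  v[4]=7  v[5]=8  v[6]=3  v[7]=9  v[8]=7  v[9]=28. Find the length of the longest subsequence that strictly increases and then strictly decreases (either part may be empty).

6

inc[i] = longest strictly increasing subsequence ending at i; dec[i] = longest strictly decreasing subsequence starting at i:
i:      0  1  2  3  4  5  6  7  8  9
v[i]:   3  6  5  7  7  8  3  9  7 28
inc:    1  2  2  3  3  4  1  5  3  6
dec:    1  3  2  2  2  2  1  2  1  1
Best peak at i=7 (value 9): inc=5, dec=2, length 5+2−1 = 6.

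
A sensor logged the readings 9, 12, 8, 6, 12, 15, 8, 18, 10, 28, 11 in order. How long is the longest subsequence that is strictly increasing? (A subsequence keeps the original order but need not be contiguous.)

5

Let dp[i] be the length of the longest such subsequence ending at index i:
i:      1  2  3  4  5  6  7  8  9 10 11
a[i]:   9 12  8  6 12 15  8 18 10 28 11
dp:     1  2  1  1  2  3  2  4  3  5  4
Maximum dp value is 5.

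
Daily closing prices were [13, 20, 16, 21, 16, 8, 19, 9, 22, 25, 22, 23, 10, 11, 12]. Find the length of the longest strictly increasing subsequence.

Track the smallest tail for each achievable length (strict):
13 → extends → [13]
20 → extends → [13, 20]
16 → replaces 20 → [13, 16]
21 → extends → [13, 16, 21]
16 → already a tail → [13, 16, 21]
8 → replaces 13 → [8, 16, 21]
19 → replaces 21 → [8, 16, 19]
9 → replaces 16 → [8, 9, 19]
22 → extends → [8, 9, 19, 22]
25 → extends → [8, 9, 19, 22, 25]
22 → already a tail → [8, 9, 19, 22, 25]
23 → replaces 25 → [8, 9, 19, 22, 23]
10 → replaces 19 → [8, 9, 10, 22, 23]
11 → replaces 22 → [8, 9, 10, 11, 23]
12 → replaces 23 → [8, 9, 10, 11, 12]
Five tails, so the longest strictly increasing subsequence has length 5 (e.g. 13, 20, 21, 22, 25).

5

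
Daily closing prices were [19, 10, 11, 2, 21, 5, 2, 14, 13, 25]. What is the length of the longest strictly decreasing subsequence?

4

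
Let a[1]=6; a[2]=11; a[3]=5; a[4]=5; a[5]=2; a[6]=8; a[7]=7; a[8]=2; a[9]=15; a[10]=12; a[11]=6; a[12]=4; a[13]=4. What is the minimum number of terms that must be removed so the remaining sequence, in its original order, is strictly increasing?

Fewest deletions = n − (longest strictly increasing subsequence).
Patience tails:
6 → extends → [6]
11 → extends → [6, 11]
5 → replaces 6 → [5, 11]
5 → already a tail → [5, 11]
2 → replaces 5 → [2, 11]
8 → replaces 11 → [2, 8]
7 → replaces 8 → [2, 7]
2 → already a tail → [2, 7]
15 → extends → [2, 7, 15]
12 → replaces 15 → [2, 7, 12]
6 → replaces 7 → [2, 6, 12]
4 → replaces 6 → [2, 4, 12]
4 → already a tail → [2, 4, 12]
Longest strictly increasing subsequence has length 3, so deletions = 13 − 3 = 10.

10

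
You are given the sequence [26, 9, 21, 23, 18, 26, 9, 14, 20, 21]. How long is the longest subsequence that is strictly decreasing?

Negate each value so 'decreasing' becomes 'increasing', then run patience tails on the negated sequence:
-26 → extends → [-26]
-9 → extends → [-26, -9]
-21 → replaces -9 → [-26, -21]
-23 → replaces -21 → [-26, -23]
-18 → extends → [-26, -23, -18]
-26 → already a tail → [-26, -23, -18]
-9 → extends → [-26, -23, -18, -9]
-14 → replaces -9 → [-26, -23, -18, -14]
-20 → replaces -18 → [-26, -23, -20, -14]
-21 → replaces -20 → [-26, -23, -21, -14]
Four tails, so the longest strictly decreasing subsequence of the original has length 4.

4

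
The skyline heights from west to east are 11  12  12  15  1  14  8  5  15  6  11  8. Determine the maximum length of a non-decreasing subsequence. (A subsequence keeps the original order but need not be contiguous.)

Track the smallest tail for each achievable length (allowing ties):
11 → extends → [11]
12 → extends → [11, 12]
12 → extends → [11, 12, 12]
15 → extends → [11, 12, 12, 15]
1 → replaces 11 → [1, 12, 12, 15]
14 → replaces 15 → [1, 12, 12, 14]
8 → replaces 12 → [1, 8, 12, 14]
5 → replaces 8 → [1, 5, 12, 14]
15 → extends → [1, 5, 12, 14, 15]
6 → replaces 12 → [1, 5, 6, 14, 15]
11 → replaces 14 → [1, 5, 6, 11, 15]
8 → replaces 11 → [1, 5, 6, 8, 15]
Five tails, so the longest non-decreasing subsequence has length 5 (e.g. 11, 12, 12, 15, 15).

5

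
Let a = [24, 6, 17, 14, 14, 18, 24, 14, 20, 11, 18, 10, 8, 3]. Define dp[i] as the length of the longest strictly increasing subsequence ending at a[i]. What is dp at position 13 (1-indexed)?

dp[i] = 1 + max{dp[j] : j<i, a[j]<a[i]} (or 1 if no such j):
i:      1  2  3  4  5  6  7  8  9 10 11 12 13 14
a[i]:  24  6 17 14 14 18 24 14 20 11 18 10  8  3
dp:     1  1  2  2  2  3  4  2  4  2  3  2  2  1
At index 13 the value is 2.

2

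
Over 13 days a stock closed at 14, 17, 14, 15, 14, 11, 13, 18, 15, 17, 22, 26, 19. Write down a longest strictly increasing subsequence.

11, 13, 15, 17, 22, 26

Patience tails give the LIS length; then backtrack through the dp parents:
14 → extends → [14]
17 → extends → [14, 17]
14 → already a tail → [14, 17]
15 → replaces 17 → [14, 15]
14 → already a tail → [14, 15]
11 → replaces 14 → [11, 15]
13 → replaces 15 → [11, 13]
18 → extends → [11, 13, 18]
15 → replaces 18 → [11, 13, 15]
17 → extends → [11, 13, 15, 17]
22 → extends → [11, 13, 15, 17, 22]
26 → extends → [11, 13, 15, 17, 22, 26]
19 → replaces 22 → [11, 13, 15, 17, 19, 26]
Length 6; one witness is 11, 13, 15, 17, 22, 26.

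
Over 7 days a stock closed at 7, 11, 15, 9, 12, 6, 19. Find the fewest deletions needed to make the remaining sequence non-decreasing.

3

Fewest deletions = n − (longest non-decreasing subsequence).
Patience tails:
7 → extends → [7]
11 → extends → [7, 11]
15 → extends → [7, 11, 15]
9 → replaces 11 → [7, 9, 15]
12 → replaces 15 → [7, 9, 12]
6 → replaces 7 → [6, 9, 12]
19 → extends → [6, 9, 12, 19]
Longest non-decreasing subsequence has length 4, so deletions = 7 − 4 = 3.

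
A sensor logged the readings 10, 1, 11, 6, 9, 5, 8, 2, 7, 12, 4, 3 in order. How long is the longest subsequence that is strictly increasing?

4

Let dp[i] be the length of the longest such subsequence ending at index i:
i:      1  2  3  4  5  6  7  8  9 10 11 12
a[i]:  10  1 11  6  9  5  8  2  7 12  4  3
dp:     1  1  2  2  3  2  3  2  3  4  3  3
Maximum dp value is 4.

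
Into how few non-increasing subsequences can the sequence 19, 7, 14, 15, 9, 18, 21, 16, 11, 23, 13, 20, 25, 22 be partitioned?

Place each on the leftmost legal pile:
19 → new pile 1 (tops now [19])
7 → pile 1 (tops now [7])
14 → new pile 2 (tops now [7, 14])
15 → new pile 3 (tops now [7, 14, 15])
9 → pile 2 (tops now [7, 9, 15])
18 → new pile 4 (tops now [7, 9, 15, 18])
21 → new pile 5 (tops now [7, 9, 15, 18, 21])
16 → pile 4 (tops now [7, 9, 15, 16, 21])
11 → pile 3 (tops now [7, 9, 11, 16, 21])
23 → new pile 6 (tops now [7, 9, 11, 16, 21, 23])
13 → pile 4 (tops now [7, 9, 11, 13, 21, 23])
20 → pile 5 (tops now [7, 9, 11, 13, 20, 23])
25 → new pile 7 (tops now [7, 9, 11, 13, 20, 23, 25])
22 → pile 6 (tops now [7, 9, 11, 13, 20, 22, 25])
Seven piles.

7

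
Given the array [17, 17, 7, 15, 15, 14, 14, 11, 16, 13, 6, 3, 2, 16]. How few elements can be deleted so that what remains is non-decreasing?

9

Fewest deletions = n − (longest non-decreasing subsequence).
Patience tails:
17 → extends → [17]
17 → extends → [17, 17]
7 → replaces 17 → [7, 17]
15 → replaces 17 → [7, 15]
15 → extends → [7, 15, 15]
14 → replaces 15 → [7, 14, 15]
14 → replaces 15 → [7, 14, 14]
11 → replaces 14 → [7, 11, 14]
16 → extends → [7, 11, 14, 16]
13 → replaces 14 → [7, 11, 13, 16]
6 → replaces 7 → [6, 11, 13, 16]
3 → replaces 6 → [3, 11, 13, 16]
2 → replaces 3 → [2, 11, 13, 16]
16 → extends → [2, 11, 13, 16, 16]
Longest non-decreasing subsequence has length 5, so deletions = 14 − 5 = 9.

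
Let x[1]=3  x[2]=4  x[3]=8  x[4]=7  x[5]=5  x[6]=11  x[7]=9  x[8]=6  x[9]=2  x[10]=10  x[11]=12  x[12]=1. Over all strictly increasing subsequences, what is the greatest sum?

46

Let S[i] be the best sum of a strictly increasing subsequence ending at i:
i:      1  2  3  4  5  6  7  8  9 10 11 12
x[i]:   3  4  8  7  5 11  9  6  2 10 12  1
S:      3  7 15 14 12 26 24 18  2 34 46  1
Maximum is 46 (e.g. 3 + 4 + 8 + 9 + 10 + 12).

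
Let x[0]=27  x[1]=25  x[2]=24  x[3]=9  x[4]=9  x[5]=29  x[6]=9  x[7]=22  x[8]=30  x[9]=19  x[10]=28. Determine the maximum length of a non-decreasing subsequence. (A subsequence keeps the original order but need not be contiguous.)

5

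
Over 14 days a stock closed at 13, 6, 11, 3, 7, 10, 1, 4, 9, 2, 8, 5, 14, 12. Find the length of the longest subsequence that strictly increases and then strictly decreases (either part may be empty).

inc[i] = longest strictly increasing subsequence ending at i; dec[i] = longest strictly decreasing subsequence starting at i:
i:      1  2  3  4  5  6  7  8  9 10 11 12 13 14
a[i]:  13  6 11  3  7 10  1  4  9  2  8  5 14 12
inc:    1  1  2  1  2  3  1  2  3  2  3  3  4  4
dec:    6  3  5  2  3  4  1  2  3  1  2  1  2  1
Best peak at i=1 (value 13): inc=1, dec=6, length 1+6−1 = 6.

6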